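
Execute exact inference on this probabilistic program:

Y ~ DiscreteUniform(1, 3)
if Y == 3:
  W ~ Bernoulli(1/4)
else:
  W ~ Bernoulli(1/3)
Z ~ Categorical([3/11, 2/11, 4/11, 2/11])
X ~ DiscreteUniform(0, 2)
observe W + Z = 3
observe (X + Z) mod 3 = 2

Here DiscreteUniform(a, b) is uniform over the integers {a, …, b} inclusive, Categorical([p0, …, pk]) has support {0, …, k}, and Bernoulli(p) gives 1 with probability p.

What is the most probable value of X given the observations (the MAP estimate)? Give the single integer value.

argmax_v P(X = v | obs) = 2

Enumerate traces; 6 have nonzero weight after conditioning:
  (Y=1, W=0, Z=3, X=2) weight 4/297
  (Y=1, W=1, Z=2, X=0) weight 4/297
  (Y=2, W=0, Z=3, X=2) weight 4/297
  (Y=2, W=1, Z=2, X=0) weight 4/297
  (Y=3, W=0, Z=3, X=2) weight 1/66
  (Y=3, W=1, Z=2, X=0) weight 1/99
Group by X:
  weight(X=0) = 1/27
  weight(X=2) = 25/594
Total weight = 1/27 + 25/594 = 47/594
P(X=0 | obs) = 1/27 / 47/594 = 22/47
P(X=2 | obs) = 25/594 / 47/594 = 25/47
argmax = 2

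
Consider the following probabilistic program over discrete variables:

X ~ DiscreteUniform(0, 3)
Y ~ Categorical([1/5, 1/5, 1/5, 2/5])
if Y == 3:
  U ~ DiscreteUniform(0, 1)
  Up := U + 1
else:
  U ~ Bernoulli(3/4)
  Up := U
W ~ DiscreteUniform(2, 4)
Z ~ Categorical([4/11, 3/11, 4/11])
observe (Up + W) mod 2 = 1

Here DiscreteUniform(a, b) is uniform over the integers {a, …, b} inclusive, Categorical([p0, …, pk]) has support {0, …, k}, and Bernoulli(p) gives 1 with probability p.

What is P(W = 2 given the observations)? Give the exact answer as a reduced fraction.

Enumerate traces; 144 have nonzero weight after conditioning:
  (X=0, Y=0, U=0, W=3, Z=0) weight 1/660
  (X=0, Y=0, U=0, W=3, Z=1) weight 1/880
  (X=0, Y=0, U=0, W=3, Z=2) weight 1/660
  (X=0, Y=0, U=1, W=2, Z=0) weight 1/220
  (X=0, Y=0, U=1, W=2, Z=1) weight 3/880
  (X=0, Y=0, U=1, W=2, Z=2) weight 1/220
  (X=0, Y=0, U=1, W=4, Z=0) weight 1/220
  (X=0, Y=0, U=1, W=4, Z=1) weight 3/880
  … 136 more
Group by W:
  weight(W=2) = 13/60
  weight(W=3) = 7/60
  weight(W=4) = 13/60
Total weight = 13/60 + 7/60 + 13/60 = 11/20
P(W=2 | obs) = 13/60 / 11/20 = 13/33
P(W=3 | obs) = 7/60 / 11/20 = 7/33
P(W=4 | obs) = 13/60 / 11/20 = 13/33

P(W = 2 | obs) = 13/33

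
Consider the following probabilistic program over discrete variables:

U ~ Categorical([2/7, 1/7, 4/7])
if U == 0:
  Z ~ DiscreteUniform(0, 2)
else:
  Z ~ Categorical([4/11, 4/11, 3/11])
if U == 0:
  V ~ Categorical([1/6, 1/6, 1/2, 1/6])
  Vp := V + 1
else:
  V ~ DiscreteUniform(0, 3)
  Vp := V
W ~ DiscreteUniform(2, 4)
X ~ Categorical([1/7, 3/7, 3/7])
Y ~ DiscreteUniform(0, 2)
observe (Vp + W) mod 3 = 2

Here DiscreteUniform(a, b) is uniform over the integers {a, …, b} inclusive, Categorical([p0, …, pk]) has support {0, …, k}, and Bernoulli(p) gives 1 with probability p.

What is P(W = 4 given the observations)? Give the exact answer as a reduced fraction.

Enumerate traces; 324 have nonzero weight after conditioning:
  (U=0, Z=0, V=0, W=4, X=0, Y=0) weight 1/3969
  (U=0, Z=0, V=0, W=4, X=0, Y=1) weight 1/3969
  (U=0, Z=0, V=0, W=4, X=0, Y=2) weight 1/3969
  (U=0, Z=0, V=0, W=4, X=1, Y=0) weight 1/1323
  (U=0, Z=0, V=0, W=4, X=1, Y=1) weight 1/1323
  (U=0, Z=0, V=0, W=4, X=1, Y=2) weight 1/1323
  (U=0, Z=0, V=0, W=4, X=2, Y=0) weight 1/1323
  (U=0, Z=0, V=0, W=4, X=2, Y=1) weight 1/1323
  (U=0, Z=0, V=1, W=3, X=0, Y=0) weight 1/3969
  (U=0, Z=0, V=2, W=2, X=0, Y=0) weight 1/1323
  … 314 more
Group by W:
  weight(W=2) = 1/6
  weight(W=3) = 19/252
  weight(W=4) = 23/252
Total weight = 1/6 + 19/252 + 23/252 = 1/3
P(W=2 | obs) = 1/6 / 1/3 = 1/2
P(W=3 | obs) = 19/252 / 1/3 = 19/84
P(W=4 | obs) = 23/252 / 1/3 = 23/84

P(W = 4 | obs) = 23/84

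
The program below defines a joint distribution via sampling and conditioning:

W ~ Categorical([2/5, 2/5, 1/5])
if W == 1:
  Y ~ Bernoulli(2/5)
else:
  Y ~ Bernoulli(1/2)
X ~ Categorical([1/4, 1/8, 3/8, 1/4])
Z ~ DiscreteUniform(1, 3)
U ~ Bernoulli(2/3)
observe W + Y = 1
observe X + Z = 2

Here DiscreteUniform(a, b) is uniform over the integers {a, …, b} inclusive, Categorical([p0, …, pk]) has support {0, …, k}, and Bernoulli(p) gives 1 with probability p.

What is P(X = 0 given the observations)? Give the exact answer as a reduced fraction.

Enumerate traces; 8 have nonzero weight after conditioning:
  (W=0, Y=1, X=0, Z=2, U=0) weight 1/180
  (W=0, Y=1, X=0, Z=2, U=1) weight 1/90
  (W=0, Y=1, X=1, Z=1, U=0) weight 1/360
  (W=0, Y=1, X=1, Z=1, U=1) weight 1/180
  (W=1, Y=0, X=0, Z=2, U=0) weight 1/150
  (W=1, Y=0, X=0, Z=2, U=1) weight 1/75
  (W=1, Y=0, X=1, Z=1, U=0) weight 1/300
  (W=1, Y=0, X=1, Z=1, U=1) weight 1/150
Group by X:
  weight(X=0) = 11/300
  weight(X=1) = 11/600
Total weight = 11/300 + 11/600 = 11/200
P(X=0 | obs) = 11/300 / 11/200 = 2/3
P(X=1 | obs) = 11/600 / 11/200 = 1/3

P(X = 0 | obs) = 2/3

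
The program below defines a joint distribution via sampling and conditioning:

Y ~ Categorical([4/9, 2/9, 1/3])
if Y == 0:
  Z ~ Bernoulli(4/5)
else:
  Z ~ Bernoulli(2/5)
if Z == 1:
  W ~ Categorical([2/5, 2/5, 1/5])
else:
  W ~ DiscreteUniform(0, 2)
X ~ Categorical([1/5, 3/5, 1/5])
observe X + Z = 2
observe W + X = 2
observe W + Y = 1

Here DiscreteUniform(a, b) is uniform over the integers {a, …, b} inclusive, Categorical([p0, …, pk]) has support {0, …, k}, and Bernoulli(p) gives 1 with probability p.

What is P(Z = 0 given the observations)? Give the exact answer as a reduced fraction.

Enumerate traces; 2 have nonzero weight after conditioning:
  (Y=0, Z=1, W=1, X=1) weight 32/375
  (Y=1, Z=0, W=0, X=2) weight 2/225
Group by Z:
  weight(Z=0) = 2/225
  weight(Z=1) = 32/375
Total weight = 2/225 + 32/375 = 106/1125
P(Z=0 | obs) = 2/225 / 106/1125 = 5/53
P(Z=1 | obs) = 32/375 / 106/1125 = 48/53

P(Z = 0 | obs) = 5/53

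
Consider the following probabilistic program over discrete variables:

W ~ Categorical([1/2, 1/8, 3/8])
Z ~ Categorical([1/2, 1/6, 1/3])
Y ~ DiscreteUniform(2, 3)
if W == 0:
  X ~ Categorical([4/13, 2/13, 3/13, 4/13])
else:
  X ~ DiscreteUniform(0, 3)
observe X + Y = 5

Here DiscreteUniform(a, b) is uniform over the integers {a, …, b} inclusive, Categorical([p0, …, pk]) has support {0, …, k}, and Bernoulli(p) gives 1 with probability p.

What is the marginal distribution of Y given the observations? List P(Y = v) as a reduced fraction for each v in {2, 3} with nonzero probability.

P(Y=2) = 29/54, P(Y=3) = 25/54

Enumerate traces; 18 have nonzero weight after conditioning:
  (W=0, Z=0, Y=2, X=3) weight 1/26
  (W=0, Z=0, Y=3, X=2) weight 3/104
  (W=0, Z=1, Y=2, X=3) weight 1/78
  (W=0, Z=1, Y=3, X=2) weight 1/104
  (W=0, Z=2, Y=2, X=3) weight 1/39
  (W=0, Z=2, Y=3, X=2) weight 1/52
  (W=1, Z=0, Y=2, X=3) weight 1/128
  (W=1, Z=0, Y=3, X=2) weight 1/128
  … 10 more
Group by Y:
  weight(Y=2) = 29/208
  weight(Y=3) = 25/208
Total weight = 29/208 + 25/208 = 27/104
P(Y=2 | obs) = 29/208 / 27/104 = 29/54
P(Y=3 | obs) = 25/208 / 27/104 = 25/54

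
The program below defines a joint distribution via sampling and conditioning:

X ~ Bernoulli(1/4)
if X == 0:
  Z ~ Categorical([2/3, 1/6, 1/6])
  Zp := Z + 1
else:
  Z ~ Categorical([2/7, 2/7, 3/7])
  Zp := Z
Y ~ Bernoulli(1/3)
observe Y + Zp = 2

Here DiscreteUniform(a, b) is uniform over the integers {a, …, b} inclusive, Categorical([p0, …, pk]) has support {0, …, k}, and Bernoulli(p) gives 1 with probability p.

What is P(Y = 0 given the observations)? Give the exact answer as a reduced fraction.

P(Y = 0 | obs) = 13/29

Enumerate traces; 4 have nonzero weight after conditioning:
  (X=0, Z=0, Y=1) weight 1/6
  (X=0, Z=1, Y=0) weight 1/12
  (X=1, Z=1, Y=1) weight 1/42
  (X=1, Z=2, Y=0) weight 1/14
Group by Y:
  weight(Y=0) = 13/84
  weight(Y=1) = 4/21
Total weight = 13/84 + 4/21 = 29/84
P(Y=0 | obs) = 13/84 / 29/84 = 13/29
P(Y=1 | obs) = 4/21 / 29/84 = 16/29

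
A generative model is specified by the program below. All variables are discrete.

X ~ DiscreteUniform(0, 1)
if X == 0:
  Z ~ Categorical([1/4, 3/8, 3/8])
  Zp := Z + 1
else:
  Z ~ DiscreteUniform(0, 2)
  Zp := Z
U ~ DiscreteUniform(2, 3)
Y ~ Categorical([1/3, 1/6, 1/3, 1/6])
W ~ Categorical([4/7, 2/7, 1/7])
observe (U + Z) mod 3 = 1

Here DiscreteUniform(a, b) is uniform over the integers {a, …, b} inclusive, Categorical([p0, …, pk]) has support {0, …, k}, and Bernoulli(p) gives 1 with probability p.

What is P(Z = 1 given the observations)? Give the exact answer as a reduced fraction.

Enumerate traces; 48 have nonzero weight after conditioning:
  (X=0, Z=1, U=3, Y=0, W=0) weight 1/56
  (X=0, Z=1, U=3, Y=0, W=1) weight 1/112
  (X=0, Z=1, U=3, Y=0, W=2) weight 1/224
  (X=0, Z=1, U=3, Y=1, W=0) weight 1/112
  (X=0, Z=1, U=3, Y=1, W=1) weight 1/224
  (X=0, Z=1, U=3, Y=1, W=2) weight 1/448
  (X=0, Z=1, U=3, Y=2, W=0) weight 1/56
  (X=0, Z=1, U=3, Y=2, W=1) weight 1/112
  (X=0, Z=2, U=2, Y=0, W=0) weight 1/56
  … 39 more
Group by Z:
  weight(Z=1) = 17/96
  weight(Z=2) = 17/96
Total weight = 17/96 + 17/96 = 17/48
P(Z=1 | obs) = 17/96 / 17/48 = 1/2
P(Z=2 | obs) = 17/96 / 17/48 = 1/2

P(Z = 1 | obs) = 1/2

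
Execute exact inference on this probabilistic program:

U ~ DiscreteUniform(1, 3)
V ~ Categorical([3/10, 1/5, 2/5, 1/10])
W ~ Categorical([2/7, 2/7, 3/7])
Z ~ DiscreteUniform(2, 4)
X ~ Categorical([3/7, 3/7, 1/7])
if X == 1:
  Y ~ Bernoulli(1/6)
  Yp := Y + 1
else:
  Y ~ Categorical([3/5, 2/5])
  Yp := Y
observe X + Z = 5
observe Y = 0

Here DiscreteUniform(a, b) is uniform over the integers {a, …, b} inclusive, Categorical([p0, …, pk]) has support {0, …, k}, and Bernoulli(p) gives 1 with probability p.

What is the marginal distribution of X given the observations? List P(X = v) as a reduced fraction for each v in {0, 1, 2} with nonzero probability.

Enumerate traces; 72 have nonzero weight after conditioning:
  (U=1, V=0, W=0, Z=3, X=2, Y=0) weight 1/1225
  (U=1, V=0, W=0, Z=4, X=1, Y=0) weight 1/294
  (U=1, V=0, W=1, Z=3, X=2, Y=0) weight 1/1225
  (U=1, V=0, W=1, Z=4, X=1, Y=0) weight 1/294
  (U=1, V=0, W=2, Z=3, X=2, Y=0) weight 3/2450
  (U=1, V=0, W=2, Z=4, X=1, Y=0) weight 1/196
  (U=1, V=1, W=0, Z=3, X=2, Y=0) weight 2/3675
  (U=1, V=1, W=0, Z=4, X=1, Y=0) weight 1/441
  … 64 more
Group by X:
  weight(X=1) = 5/42
  weight(X=2) = 1/35
Total weight = 5/42 + 1/35 = 31/210
P(X=1 | obs) = 5/42 / 31/210 = 25/31
P(X=2 | obs) = 1/35 / 31/210 = 6/31

P(X=1) = 25/31, P(X=2) = 6/31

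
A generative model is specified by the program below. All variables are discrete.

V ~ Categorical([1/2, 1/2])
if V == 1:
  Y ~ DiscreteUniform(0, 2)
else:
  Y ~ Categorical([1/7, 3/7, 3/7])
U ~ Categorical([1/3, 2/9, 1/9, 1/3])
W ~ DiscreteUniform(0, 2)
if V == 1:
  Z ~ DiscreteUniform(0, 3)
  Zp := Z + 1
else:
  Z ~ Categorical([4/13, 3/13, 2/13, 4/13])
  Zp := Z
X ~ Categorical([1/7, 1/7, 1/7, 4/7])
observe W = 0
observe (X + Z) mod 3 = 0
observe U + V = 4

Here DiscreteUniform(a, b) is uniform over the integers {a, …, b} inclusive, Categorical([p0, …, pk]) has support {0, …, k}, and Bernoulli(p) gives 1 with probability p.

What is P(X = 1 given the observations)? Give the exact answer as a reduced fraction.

P(X = 1 | obs) = 1/12

Enumerate traces; 18 have nonzero weight after conditioning:
  (V=1, Y=0, U=3, W=0, Z=0, X=0) weight 1/1512
  (V=1, Y=0, U=3, W=0, Z=0, X=3) weight 1/378
  (V=1, Y=0, U=3, W=0, Z=1, X=2) weight 1/1512
  (V=1, Y=0, U=3, W=0, Z=2, X=1) weight 1/1512
  (V=1, Y=0, U=3, W=0, Z=3, X=0) weight 1/1512
  (V=1, Y=0, U=3, W=0, Z=3, X=3) weight 1/378
  (V=1, Y=1, U=3, W=0, Z=0, X=0) weight 1/1512
  (V=1, Y=1, U=3, W=0, Z=0, X=3) weight 1/378
  … 10 more
Group by X:
  weight(X=0) = 1/252
  weight(X=1) = 1/504
  weight(X=2) = 1/504
  weight(X=3) = 1/63
Total weight = 1/252 + 1/504 + 1/504 + 1/63 = 1/42
P(X=0 | obs) = 1/252 / 1/42 = 1/6
P(X=1 | obs) = 1/504 / 1/42 = 1/12
P(X=2 | obs) = 1/504 / 1/42 = 1/12
P(X=3 | obs) = 1/63 / 1/42 = 2/3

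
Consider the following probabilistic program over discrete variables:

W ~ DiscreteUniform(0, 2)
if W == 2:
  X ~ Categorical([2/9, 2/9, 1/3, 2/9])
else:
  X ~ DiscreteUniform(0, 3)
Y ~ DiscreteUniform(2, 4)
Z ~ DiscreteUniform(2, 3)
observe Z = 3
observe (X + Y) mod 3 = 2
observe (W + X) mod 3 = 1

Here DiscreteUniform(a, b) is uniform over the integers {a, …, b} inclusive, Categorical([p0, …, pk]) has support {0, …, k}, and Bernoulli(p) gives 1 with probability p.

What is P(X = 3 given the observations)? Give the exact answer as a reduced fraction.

P(X = 3 | obs) = 3/13

Enumerate traces; 4 have nonzero weight after conditioning:
  (W=0, X=1, Y=4, Z=3) weight 1/72
  (W=1, X=0, Y=2, Z=3) weight 1/72
  (W=1, X=3, Y=2, Z=3) weight 1/72
  (W=2, X=2, Y=3, Z=3) weight 1/54
Group by X:
  weight(X=0) = 1/72
  weight(X=1) = 1/72
  weight(X=2) = 1/54
  weight(X=3) = 1/72
Total weight = 1/72 + 1/72 + 1/54 + 1/72 = 13/216
P(X=0 | obs) = 1/72 / 13/216 = 3/13
P(X=1 | obs) = 1/72 / 13/216 = 3/13
P(X=2 | obs) = 1/54 / 13/216 = 4/13
P(X=3 | obs) = 1/72 / 13/216 = 3/13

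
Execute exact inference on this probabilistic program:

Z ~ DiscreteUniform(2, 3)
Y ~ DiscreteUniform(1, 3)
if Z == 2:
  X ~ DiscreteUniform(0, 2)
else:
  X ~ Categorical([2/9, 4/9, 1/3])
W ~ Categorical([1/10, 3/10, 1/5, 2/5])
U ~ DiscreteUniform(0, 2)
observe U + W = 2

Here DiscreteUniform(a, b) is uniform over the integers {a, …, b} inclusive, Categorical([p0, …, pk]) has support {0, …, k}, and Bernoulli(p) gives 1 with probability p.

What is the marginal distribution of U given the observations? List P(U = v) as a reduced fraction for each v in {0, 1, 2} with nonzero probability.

P(U=0) = 1/3, P(U=1) = 1/2, P(U=2) = 1/6

Enumerate traces; 54 have nonzero weight after conditioning:
  (Z=2, Y=1, X=0, W=0, U=2) weight 1/540
  (Z=2, Y=1, X=0, W=1, U=1) weight 1/180
  (Z=2, Y=1, X=0, W=2, U=0) weight 1/270
  (Z=2, Y=1, X=1, W=0, U=2) weight 1/540
  (Z=2, Y=1, X=1, W=1, U=1) weight 1/180
  (Z=2, Y=1, X=1, W=2, U=0) weight 1/270
  (Z=2, Y=1, X=2, W=0, U=2) weight 1/540
  (Z=2, Y=1, X=2, W=1, U=1) weight 1/180
  … 46 more
Group by U:
  weight(U=0) = 1/15
  weight(U=1) = 1/10
  weight(U=2) = 1/30
Total weight = 1/15 + 1/10 + 1/30 = 1/5
P(U=0 | obs) = 1/15 / 1/5 = 1/3
P(U=1 | obs) = 1/10 / 1/5 = 1/2
P(U=2 | obs) = 1/30 / 1/5 = 1/6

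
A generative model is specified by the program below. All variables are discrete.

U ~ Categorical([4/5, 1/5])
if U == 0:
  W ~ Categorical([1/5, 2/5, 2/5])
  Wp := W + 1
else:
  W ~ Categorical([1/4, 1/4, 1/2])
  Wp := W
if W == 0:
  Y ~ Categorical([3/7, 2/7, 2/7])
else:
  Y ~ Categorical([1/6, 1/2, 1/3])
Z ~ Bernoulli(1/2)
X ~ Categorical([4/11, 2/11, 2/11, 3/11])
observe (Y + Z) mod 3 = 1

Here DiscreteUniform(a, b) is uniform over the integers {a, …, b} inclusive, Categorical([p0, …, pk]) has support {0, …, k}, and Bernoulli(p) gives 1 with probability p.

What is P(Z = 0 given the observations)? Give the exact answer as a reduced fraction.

P(Z = 0 | obs) = 39/58

Enumerate traces; 48 have nonzero weight after conditioning:
  (U=0, W=0, Y=0, Z=1, X=0) weight 24/1925
  (U=0, W=0, Y=0, Z=1, X=1) weight 12/1925
  (U=0, W=0, Y=0, Z=1, X=2) weight 12/1925
  (U=0, W=0, Y=0, Z=1, X=3) weight 18/1925
  (U=0, W=0, Y=1, Z=0, X=0) weight 16/1925
  (U=0, W=0, Y=1, Z=0, X=1) weight 8/1925
  (U=0, W=0, Y=1, Z=0, X=2) weight 8/1925
  (U=0, W=0, Y=1, Z=0, X=3) weight 12/1925
  … 40 more
Group by Z:
  weight(Z=0) = 91/400
  weight(Z=1) = 133/1200
Total weight = 91/400 + 133/1200 = 203/600
P(Z=0 | obs) = 91/400 / 203/600 = 39/58
P(Z=1 | obs) = 133/1200 / 203/600 = 19/58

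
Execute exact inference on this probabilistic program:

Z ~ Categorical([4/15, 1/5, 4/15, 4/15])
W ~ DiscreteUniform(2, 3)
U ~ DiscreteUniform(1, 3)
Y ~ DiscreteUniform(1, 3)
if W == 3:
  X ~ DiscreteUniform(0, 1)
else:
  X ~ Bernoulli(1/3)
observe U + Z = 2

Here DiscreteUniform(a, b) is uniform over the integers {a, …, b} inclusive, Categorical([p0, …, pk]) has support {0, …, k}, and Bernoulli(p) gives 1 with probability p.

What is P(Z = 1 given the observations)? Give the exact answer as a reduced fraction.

P(Z = 1 | obs) = 3/7

Enumerate traces; 24 have nonzero weight after conditioning:
  (Z=0, W=2, U=2, Y=1, X=0) weight 4/405
  (Z=0, W=2, U=2, Y=1, X=1) weight 2/405
  (Z=0, W=2, U=2, Y=2, X=0) weight 4/405
  (Z=0, W=2, U=2, Y=2, X=1) weight 2/405
  (Z=0, W=2, U=2, Y=3, X=0) weight 4/405
  (Z=0, W=2, U=2, Y=3, X=1) weight 2/405
  (Z=0, W=3, U=2, Y=1, X=0) weight 1/135
  (Z=0, W=3, U=2, Y=1, X=1) weight 1/135
  (Z=1, W=2, U=1, Y=1, X=0) weight 1/135
  … 15 more
Group by Z:
  weight(Z=0) = 4/45
  weight(Z=1) = 1/15
Total weight = 4/45 + 1/15 = 7/45
P(Z=0 | obs) = 4/45 / 7/45 = 4/7
P(Z=1 | obs) = 1/15 / 7/45 = 3/7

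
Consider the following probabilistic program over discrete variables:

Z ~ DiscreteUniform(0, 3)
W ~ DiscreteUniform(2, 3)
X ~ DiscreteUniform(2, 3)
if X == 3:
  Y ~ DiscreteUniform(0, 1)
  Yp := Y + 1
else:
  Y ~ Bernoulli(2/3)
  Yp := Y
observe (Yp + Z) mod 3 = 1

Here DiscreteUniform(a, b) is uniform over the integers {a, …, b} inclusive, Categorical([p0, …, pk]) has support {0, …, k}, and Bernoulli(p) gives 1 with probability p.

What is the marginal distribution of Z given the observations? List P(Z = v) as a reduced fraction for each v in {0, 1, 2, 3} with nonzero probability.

P(Z=0) = 7/19, P(Z=1) = 2/19, P(Z=2) = 3/19, P(Z=3) = 7/19

Enumerate traces; 12 have nonzero weight after conditioning:
  (Z=0, W=2, X=2, Y=1) weight 1/24
  (Z=0, W=2, X=3, Y=0) weight 1/32
  (Z=0, W=3, X=2, Y=1) weight 1/24
  (Z=0, W=3, X=3, Y=0) weight 1/32
  (Z=1, W=2, X=2, Y=0) weight 1/48
  (Z=1, W=3, X=2, Y=0) weight 1/48
  (Z=2, W=2, X=3, Y=1) weight 1/32
  (Z=2, W=3, X=3, Y=1) weight 1/32
  (Z=3, W=2, X=2, Y=1) weight 1/24
  … 3 more
Group by Z:
  weight(Z=0) = 7/48
  weight(Z=1) = 1/24
  weight(Z=2) = 1/16
  weight(Z=3) = 7/48
Total weight = 7/48 + 1/24 + 1/16 + 7/48 = 19/48
P(Z=0 | obs) = 7/48 / 19/48 = 7/19
P(Z=1 | obs) = 1/24 / 19/48 = 2/19
P(Z=2 | obs) = 1/16 / 19/48 = 3/19
P(Z=3 | obs) = 7/48 / 19/48 = 7/19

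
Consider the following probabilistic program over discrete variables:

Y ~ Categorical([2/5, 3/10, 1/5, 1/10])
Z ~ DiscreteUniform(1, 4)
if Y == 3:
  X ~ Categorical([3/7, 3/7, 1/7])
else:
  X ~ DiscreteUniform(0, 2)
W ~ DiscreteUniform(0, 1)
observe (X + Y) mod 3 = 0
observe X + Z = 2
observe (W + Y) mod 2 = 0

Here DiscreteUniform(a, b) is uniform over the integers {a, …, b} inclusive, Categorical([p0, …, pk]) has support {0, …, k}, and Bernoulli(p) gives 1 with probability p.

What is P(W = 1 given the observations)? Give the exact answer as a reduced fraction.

Enumerate traces; 3 have nonzero weight after conditioning:
  (Y=0, Z=2, X=0, W=0) weight 1/60
  (Y=2, Z=1, X=1, W=0) weight 1/120
  (Y=3, Z=2, X=0, W=1) weight 3/560
Group by W:
  weight(W=0) = 1/40
  weight(W=1) = 3/560
Total weight = 1/40 + 3/560 = 17/560
P(W=0 | obs) = 1/40 / 17/560 = 14/17
P(W=1 | obs) = 3/560 / 17/560 = 3/17

P(W = 1 | obs) = 3/17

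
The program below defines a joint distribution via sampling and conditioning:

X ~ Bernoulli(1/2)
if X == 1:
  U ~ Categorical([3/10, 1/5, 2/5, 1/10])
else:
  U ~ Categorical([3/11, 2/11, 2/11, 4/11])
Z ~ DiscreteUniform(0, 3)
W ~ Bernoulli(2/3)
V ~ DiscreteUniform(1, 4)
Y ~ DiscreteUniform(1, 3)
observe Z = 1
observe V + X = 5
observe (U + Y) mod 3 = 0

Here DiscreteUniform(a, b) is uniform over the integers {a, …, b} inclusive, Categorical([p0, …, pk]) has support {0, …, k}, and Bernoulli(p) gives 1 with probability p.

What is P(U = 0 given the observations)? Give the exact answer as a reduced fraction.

Enumerate traces; 8 have nonzero weight after conditioning:
  (X=1, U=0, Z=1, W=0, V=4, Y=3) weight 1/960
  (X=1, U=0, Z=1, W=1, V=4, Y=3) weight 1/480
  (X=1, U=1, Z=1, W=0, V=4, Y=2) weight 1/1440
  (X=1, U=1, Z=1, W=1, V=4, Y=2) weight 1/720
  (X=1, U=2, Z=1, W=0, V=4, Y=1) weight 1/720
  (X=1, U=2, Z=1, W=1, V=4, Y=1) weight 1/360
  (X=1, U=3, Z=1, W=0, V=4, Y=3) weight 1/2880
  (X=1, U=3, Z=1, W=1, V=4, Y=3) weight 1/1440
Group by U:
  weight(U=0) = 1/320
  weight(U=1) = 1/480
  weight(U=2) = 1/240
  weight(U=3) = 1/960
Total weight = 1/320 + 1/480 + 1/240 + 1/960 = 1/96
P(U=0 | obs) = 1/320 / 1/96 = 3/10
P(U=1 | obs) = 1/480 / 1/96 = 1/5
P(U=2 | obs) = 1/240 / 1/96 = 2/5
P(U=3 | obs) = 1/960 / 1/96 = 1/10

P(U = 0 | obs) = 3/10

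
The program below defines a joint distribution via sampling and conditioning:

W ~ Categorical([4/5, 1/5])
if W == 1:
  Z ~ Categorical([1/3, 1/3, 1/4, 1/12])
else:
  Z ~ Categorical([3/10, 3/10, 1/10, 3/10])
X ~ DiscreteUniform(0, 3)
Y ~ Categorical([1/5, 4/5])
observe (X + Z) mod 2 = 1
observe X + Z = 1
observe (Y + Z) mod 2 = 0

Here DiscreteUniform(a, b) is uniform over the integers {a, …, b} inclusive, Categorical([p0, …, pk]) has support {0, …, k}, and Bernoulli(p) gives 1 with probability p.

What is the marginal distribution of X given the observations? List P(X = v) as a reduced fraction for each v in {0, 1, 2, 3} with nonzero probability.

Enumerate traces; 4 have nonzero weight after conditioning:
  (W=0, Z=0, X=1, Y=0) weight 3/250
  (W=0, Z=1, X=0, Y=1) weight 6/125
  (W=1, Z=0, X=1, Y=0) weight 1/300
  (W=1, Z=1, X=0, Y=1) weight 1/75
Group by X:
  weight(X=0) = 23/375
  weight(X=1) = 23/1500
Total weight = 23/375 + 23/1500 = 23/300
P(X=0 | obs) = 23/375 / 23/300 = 4/5
P(X=1 | obs) = 23/1500 / 23/300 = 1/5

P(X=0) = 4/5, P(X=1) = 1/5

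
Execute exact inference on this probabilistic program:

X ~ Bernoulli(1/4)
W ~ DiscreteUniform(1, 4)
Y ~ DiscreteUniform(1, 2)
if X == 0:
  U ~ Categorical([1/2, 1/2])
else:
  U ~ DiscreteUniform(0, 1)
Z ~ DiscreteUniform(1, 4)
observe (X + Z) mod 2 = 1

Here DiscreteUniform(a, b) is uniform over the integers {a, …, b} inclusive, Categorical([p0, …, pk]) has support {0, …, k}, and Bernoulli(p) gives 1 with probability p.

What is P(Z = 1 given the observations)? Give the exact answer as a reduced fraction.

P(Z = 1 | obs) = 3/8

Enumerate traces; 64 have nonzero weight after conditioning:
  (X=0, W=1, Y=1, U=0, Z=1) weight 3/256
  (X=0, W=1, Y=1, U=0, Z=3) weight 3/256
  (X=0, W=1, Y=1, U=1, Z=1) weight 3/256
  (X=0, W=1, Y=1, U=1, Z=3) weight 3/256
  (X=0, W=1, Y=2, U=0, Z=1) weight 3/256
  (X=0, W=1, Y=2, U=0, Z=3) weight 3/256
  (X=0, W=1, Y=2, U=1, Z=1) weight 3/256
  (X=0, W=1, Y=2, U=1, Z=3) weight 3/256
  (X=1, W=1, Y=1, U=0, Z=2) weight 1/256
  (X=1, W=1, Y=1, U=0, Z=4) weight 1/256
  … 54 more
Group by Z:
  weight(Z=1) = 3/16
  weight(Z=2) = 1/16
  weight(Z=3) = 3/16
  weight(Z=4) = 1/16
Total weight = 3/16 + 1/16 + 3/16 + 1/16 = 1/2
P(Z=1 | obs) = 3/16 / 1/2 = 3/8
P(Z=2 | obs) = 1/16 / 1/2 = 1/8
P(Z=3 | obs) = 3/16 / 1/2 = 3/8
P(Z=4 | obs) = 1/16 / 1/2 = 1/8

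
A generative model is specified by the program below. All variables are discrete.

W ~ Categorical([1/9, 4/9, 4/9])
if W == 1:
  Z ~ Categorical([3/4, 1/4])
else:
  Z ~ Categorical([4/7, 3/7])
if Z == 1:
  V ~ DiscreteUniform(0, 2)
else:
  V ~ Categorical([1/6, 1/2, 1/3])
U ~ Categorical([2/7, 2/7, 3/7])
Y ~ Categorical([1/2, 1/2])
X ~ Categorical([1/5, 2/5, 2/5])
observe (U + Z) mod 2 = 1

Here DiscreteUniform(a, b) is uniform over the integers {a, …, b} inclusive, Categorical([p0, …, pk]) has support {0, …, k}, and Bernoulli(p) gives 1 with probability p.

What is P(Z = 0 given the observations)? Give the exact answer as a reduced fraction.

Enumerate traces; 162 have nonzero weight after conditioning:
  (W=0, Z=0, V=0, U=1, Y=0, X=0) weight 2/6615
  (W=0, Z=0, V=0, U=1, Y=0, X=1) weight 4/6615
  (W=0, Z=0, V=0, U=1, Y=0, X=2) weight 4/6615
  (W=0, Z=0, V=0, U=1, Y=1, X=0) weight 2/6615
  (W=0, Z=0, V=0, U=1, Y=1, X=1) weight 4/6615
  (W=0, Z=0, V=0, U=1, Y=1, X=2) weight 4/6615
  (W=0, Z=0, V=1, U=1, Y=0, X=0) weight 2/2205
  (W=0, Z=0, V=1, U=1, Y=0, X=1) weight 4/2205
  (W=0, Z=1, V=0, U=0, Y=0, X=0) weight 1/2205
  … 153 more
Group by Z:
  weight(Z=0) = 82/441
  weight(Z=1) = 110/441
Total weight = 82/441 + 110/441 = 64/147
P(Z=0 | obs) = 82/441 / 64/147 = 41/96
P(Z=1 | obs) = 110/441 / 64/147 = 55/96

P(Z = 0 | obs) = 41/96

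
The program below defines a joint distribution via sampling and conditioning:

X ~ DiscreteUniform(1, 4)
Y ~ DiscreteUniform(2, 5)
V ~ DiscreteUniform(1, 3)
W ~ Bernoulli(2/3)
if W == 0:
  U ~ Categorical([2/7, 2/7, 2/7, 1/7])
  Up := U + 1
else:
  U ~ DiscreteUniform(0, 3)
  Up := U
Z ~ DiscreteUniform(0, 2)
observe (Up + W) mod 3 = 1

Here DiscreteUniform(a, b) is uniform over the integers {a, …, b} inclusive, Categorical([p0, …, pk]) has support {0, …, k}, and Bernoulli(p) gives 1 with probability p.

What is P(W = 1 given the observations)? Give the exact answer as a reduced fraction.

P(W = 1 | obs) = 7/10

Enumerate traces; 576 have nonzero weight after conditioning:
  (X=1, Y=2, V=1, W=0, U=0, Z=0) weight 1/1512
  (X=1, Y=2, V=1, W=0, U=0, Z=1) weight 1/1512
  (X=1, Y=2, V=1, W=0, U=0, Z=2) weight 1/1512
  (X=1, Y=2, V=1, W=0, U=3, Z=0) weight 1/3024
  (X=1, Y=2, V=1, W=0, U=3, Z=1) weight 1/3024
  (X=1, Y=2, V=1, W=0, U=3, Z=2) weight 1/3024
  (X=1, Y=2, V=1, W=1, U=0, Z=0) weight 1/864
  (X=1, Y=2, V=1, W=1, U=0, Z=1) weight 1/864
  … 568 more
Group by W:
  weight(W=0) = 1/7
  weight(W=1) = 1/3
Total weight = 1/7 + 1/3 = 10/21
P(W=0 | obs) = 1/7 / 10/21 = 3/10
P(W=1 | obs) = 1/3 / 10/21 = 7/10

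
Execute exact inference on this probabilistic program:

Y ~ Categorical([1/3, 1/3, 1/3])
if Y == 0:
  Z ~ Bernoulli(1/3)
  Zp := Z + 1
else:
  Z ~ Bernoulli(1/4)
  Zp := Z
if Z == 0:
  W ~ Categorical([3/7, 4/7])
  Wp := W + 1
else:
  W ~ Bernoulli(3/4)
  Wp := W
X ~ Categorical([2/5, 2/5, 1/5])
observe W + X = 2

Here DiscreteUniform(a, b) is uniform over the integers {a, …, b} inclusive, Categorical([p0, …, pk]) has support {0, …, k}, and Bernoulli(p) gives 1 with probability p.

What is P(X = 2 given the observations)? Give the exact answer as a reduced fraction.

P(X = 2 | obs) = 191/817

Enumerate traces; 12 have nonzero weight after conditioning:
  (Y=0, Z=0, W=0, X=2) weight 2/105
  (Y=0, Z=0, W=1, X=1) weight 16/315
  (Y=0, Z=1, W=0, X=2) weight 1/180
  (Y=0, Z=1, W=1, X=1) weight 1/30
  (Y=1, Z=0, W=0, X=2) weight 3/140
  (Y=1, Z=0, W=1, X=1) weight 2/35
  (Y=1, Z=1, W=0, X=2) weight 1/240
  (Y=1, Z=1, W=1, X=1) weight 1/40
  … 4 more
Group by X:
  weight(X=1) = 313/1260
  weight(X=2) = 191/2520
Total weight = 313/1260 + 191/2520 = 817/2520
P(X=1 | obs) = 313/1260 / 817/2520 = 626/817
P(X=2 | obs) = 191/2520 / 817/2520 = 191/817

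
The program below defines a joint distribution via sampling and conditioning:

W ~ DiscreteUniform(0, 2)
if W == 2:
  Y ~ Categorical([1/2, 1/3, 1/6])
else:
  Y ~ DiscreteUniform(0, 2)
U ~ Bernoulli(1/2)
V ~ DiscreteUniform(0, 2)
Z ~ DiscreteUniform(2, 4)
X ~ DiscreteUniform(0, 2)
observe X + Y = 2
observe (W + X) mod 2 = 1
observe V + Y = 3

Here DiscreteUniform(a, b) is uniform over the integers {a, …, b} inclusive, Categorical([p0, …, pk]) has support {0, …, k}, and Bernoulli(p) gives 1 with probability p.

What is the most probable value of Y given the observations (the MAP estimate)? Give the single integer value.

Enumerate traces; 18 have nonzero weight after conditioning:
  (W=0, Y=1, U=0, V=2, Z=2, X=1) weight 1/486
  (W=0, Y=1, U=0, V=2, Z=3, X=1) weight 1/486
  (W=0, Y=1, U=0, V=2, Z=4, X=1) weight 1/486
  (W=0, Y=1, U=1, V=2, Z=2, X=1) weight 1/486
  (W=0, Y=1, U=1, V=2, Z=3, X=1) weight 1/486
  (W=0, Y=1, U=1, V=2, Z=4, X=1) weight 1/486
  (W=1, Y=2, U=0, V=1, Z=2, X=0) weight 1/486
  (W=1, Y=2, U=0, V=1, Z=3, X=0) weight 1/486
  … 10 more
Group by Y:
  weight(Y=1) = 2/81
  weight(Y=2) = 1/81
Total weight = 2/81 + 1/81 = 1/27
P(Y=1 | obs) = 2/81 / 1/27 = 2/3
P(Y=2 | obs) = 1/81 / 1/27 = 1/3
argmax = 1

argmax_v P(Y = v | obs) = 1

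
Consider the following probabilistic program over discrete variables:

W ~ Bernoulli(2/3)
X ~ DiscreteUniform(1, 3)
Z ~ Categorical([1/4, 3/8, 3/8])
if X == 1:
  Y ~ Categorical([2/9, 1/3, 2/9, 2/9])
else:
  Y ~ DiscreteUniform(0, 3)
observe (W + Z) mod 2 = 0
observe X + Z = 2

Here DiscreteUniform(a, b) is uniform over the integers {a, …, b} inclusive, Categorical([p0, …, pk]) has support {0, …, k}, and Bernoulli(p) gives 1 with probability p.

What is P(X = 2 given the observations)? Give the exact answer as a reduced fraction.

Enumerate traces; 8 have nonzero weight after conditioning:
  (W=0, X=2, Z=0, Y=0) weight 1/144
  (W=0, X=2, Z=0, Y=1) weight 1/144
  (W=0, X=2, Z=0, Y=2) weight 1/144
  (W=0, X=2, Z=0, Y=3) weight 1/144
  (W=1, X=1, Z=1, Y=0) weight 1/54
  (W=1, X=1, Z=1, Y=1) weight 1/36
  (W=1, X=1, Z=1, Y=2) weight 1/54
  (W=1, X=1, Z=1, Y=3) weight 1/54
Group by X:
  weight(X=1) = 1/12
  weight(X=2) = 1/36
Total weight = 1/12 + 1/36 = 1/9
P(X=1 | obs) = 1/12 / 1/9 = 3/4
P(X=2 | obs) = 1/36 / 1/9 = 1/4

P(X = 2 | obs) = 1/4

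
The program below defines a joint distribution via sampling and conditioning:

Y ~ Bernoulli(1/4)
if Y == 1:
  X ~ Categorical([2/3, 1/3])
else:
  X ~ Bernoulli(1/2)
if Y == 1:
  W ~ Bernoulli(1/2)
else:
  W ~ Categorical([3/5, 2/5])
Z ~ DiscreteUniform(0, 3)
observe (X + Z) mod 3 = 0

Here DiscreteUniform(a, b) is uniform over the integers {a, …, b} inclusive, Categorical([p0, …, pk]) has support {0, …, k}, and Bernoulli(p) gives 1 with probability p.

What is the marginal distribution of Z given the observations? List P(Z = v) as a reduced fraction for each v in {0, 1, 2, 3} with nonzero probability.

Enumerate traces; 12 have nonzero weight after conditioning:
  (Y=0, X=0, W=0, Z=0) weight 9/160
  (Y=0, X=0, W=0, Z=3) weight 9/160
  (Y=0, X=0, W=1, Z=0) weight 3/80
  (Y=0, X=0, W=1, Z=3) weight 3/80
  (Y=0, X=1, W=0, Z=2) weight 9/160
  (Y=0, X=1, W=1, Z=2) weight 3/80
  (Y=1, X=0, W=0, Z=0) weight 1/48
  (Y=1, X=0, W=0, Z=3) weight 1/48
  … 4 more
Group by Z:
  weight(Z=0) = 13/96
  weight(Z=2) = 11/96
  weight(Z=3) = 13/96
Total weight = 13/96 + 11/96 + 13/96 = 37/96
P(Z=0 | obs) = 13/96 / 37/96 = 13/37
P(Z=2 | obs) = 11/96 / 37/96 = 11/37
P(Z=3 | obs) = 13/96 / 37/96 = 13/37

P(Z=0) = 13/37, P(Z=2) = 11/37, P(Z=3) = 13/37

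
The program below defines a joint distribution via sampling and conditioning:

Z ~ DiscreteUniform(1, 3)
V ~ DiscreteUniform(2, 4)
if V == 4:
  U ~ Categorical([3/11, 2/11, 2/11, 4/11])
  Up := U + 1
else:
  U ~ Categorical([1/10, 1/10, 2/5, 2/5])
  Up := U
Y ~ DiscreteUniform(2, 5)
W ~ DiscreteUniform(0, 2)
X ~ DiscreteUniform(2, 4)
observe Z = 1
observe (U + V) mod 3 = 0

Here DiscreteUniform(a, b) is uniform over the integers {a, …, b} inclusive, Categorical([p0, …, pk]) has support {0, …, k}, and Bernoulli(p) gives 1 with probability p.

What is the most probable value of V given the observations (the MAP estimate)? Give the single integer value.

Enumerate traces; 144 have nonzero weight after conditioning:
  (Z=1, V=2, U=1, Y=2, W=0, X=2) weight 1/3240
  (Z=1, V=2, U=1, Y=2, W=0, X=3) weight 1/3240
  (Z=1, V=2, U=1, Y=2, W=0, X=4) weight 1/3240
  (Z=1, V=2, U=1, Y=2, W=1, X=2) weight 1/3240
  (Z=1, V=2, U=1, Y=2, W=1, X=3) weight 1/3240
  (Z=1, V=2, U=1, Y=2, W=1, X=4) weight 1/3240
  (Z=1, V=2, U=1, Y=2, W=2, X=2) weight 1/3240
  (Z=1, V=2, U=1, Y=2, W=2, X=3) weight 1/3240
  (Z=1, V=3, U=0, Y=2, W=0, X=2) weight 1/3240
  (Z=1, V=4, U=2, Y=2, W=0, X=2) weight 1/1782
  … 134 more
Group by V:
  weight(V=2) = 1/90
  weight(V=3) = 1/18
  weight(V=4) = 2/99
Total weight = 1/90 + 1/18 + 2/99 = 43/495
P(V=2 | obs) = 1/90 / 43/495 = 11/86
P(V=3 | obs) = 1/18 / 43/495 = 55/86
P(V=4 | obs) = 2/99 / 43/495 = 10/43
argmax = 3

argmax_v P(V = v | obs) = 3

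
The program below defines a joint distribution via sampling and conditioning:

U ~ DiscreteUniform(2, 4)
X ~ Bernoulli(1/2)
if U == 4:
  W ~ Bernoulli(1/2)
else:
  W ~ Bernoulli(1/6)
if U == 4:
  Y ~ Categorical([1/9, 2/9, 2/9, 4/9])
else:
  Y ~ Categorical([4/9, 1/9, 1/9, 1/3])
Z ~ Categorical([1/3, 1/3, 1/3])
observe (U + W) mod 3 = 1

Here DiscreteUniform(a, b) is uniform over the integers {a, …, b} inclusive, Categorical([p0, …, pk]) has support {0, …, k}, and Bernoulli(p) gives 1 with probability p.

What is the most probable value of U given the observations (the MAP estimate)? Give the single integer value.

argmax_v P(U = v | obs) = 4

Enumerate traces; 48 have nonzero weight after conditioning:
  (U=3, X=0, W=1, Y=0, Z=0) weight 1/243
  (U=3, X=0, W=1, Y=0, Z=1) weight 1/243
  (U=3, X=0, W=1, Y=0, Z=2) weight 1/243
  (U=3, X=0, W=1, Y=1, Z=0) weight 1/972
  (U=3, X=0, W=1, Y=1, Z=1) weight 1/972
  (U=3, X=0, W=1, Y=1, Z=2) weight 1/972
  (U=3, X=0, W=1, Y=2, Z=0) weight 1/972
  (U=3, X=0, W=1, Y=2, Z=1) weight 1/972
  (U=4, X=0, W=0, Y=0, Z=0) weight 1/324
  … 39 more
Group by U:
  weight(U=3) = 1/18
  weight(U=4) = 1/6
Total weight = 1/18 + 1/6 = 2/9
P(U=3 | obs) = 1/18 / 2/9 = 1/4
P(U=4 | obs) = 1/6 / 2/9 = 3/4
argmax = 4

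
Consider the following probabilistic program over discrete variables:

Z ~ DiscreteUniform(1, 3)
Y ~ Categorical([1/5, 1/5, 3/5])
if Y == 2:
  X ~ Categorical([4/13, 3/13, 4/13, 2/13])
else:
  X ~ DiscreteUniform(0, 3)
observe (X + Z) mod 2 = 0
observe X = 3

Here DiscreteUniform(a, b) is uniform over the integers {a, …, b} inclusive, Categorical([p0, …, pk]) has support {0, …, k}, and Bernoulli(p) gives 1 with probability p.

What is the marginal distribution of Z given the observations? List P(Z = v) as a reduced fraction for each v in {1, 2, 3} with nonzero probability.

P(Z=1) = 1/2, P(Z=3) = 1/2

Enumerate traces; 6 have nonzero weight after conditioning:
  (Z=1, Y=0, X=3) weight 1/60
  (Z=1, Y=1, X=3) weight 1/60
  (Z=1, Y=2, X=3) weight 2/65
  (Z=3, Y=0, X=3) weight 1/60
  (Z=3, Y=1, X=3) weight 1/60
  (Z=3, Y=2, X=3) weight 2/65
Group by Z:
  weight(Z=1) = 5/78
  weight(Z=3) = 5/78
Total weight = 5/78 + 5/78 = 5/39
P(Z=1 | obs) = 5/78 / 5/39 = 1/2
P(Z=3 | obs) = 5/78 / 5/39 = 1/2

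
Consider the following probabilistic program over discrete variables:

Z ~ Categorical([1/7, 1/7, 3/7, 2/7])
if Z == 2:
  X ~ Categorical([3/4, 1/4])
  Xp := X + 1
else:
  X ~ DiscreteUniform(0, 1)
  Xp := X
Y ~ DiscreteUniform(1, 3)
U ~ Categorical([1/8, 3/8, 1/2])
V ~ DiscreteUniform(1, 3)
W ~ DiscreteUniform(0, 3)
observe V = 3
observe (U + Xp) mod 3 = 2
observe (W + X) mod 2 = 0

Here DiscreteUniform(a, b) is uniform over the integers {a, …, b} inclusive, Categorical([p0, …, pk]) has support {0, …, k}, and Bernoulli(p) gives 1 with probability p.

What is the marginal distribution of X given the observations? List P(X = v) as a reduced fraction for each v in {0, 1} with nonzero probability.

Enumerate traces; 48 have nonzero weight after conditioning:
  (Z=0, X=0, Y=1, U=2, V=3, W=0) weight 1/1008
  (Z=0, X=0, Y=1, U=2, V=3, W=2) weight 1/1008
  (Z=0, X=0, Y=2, U=2, V=3, W=0) weight 1/1008
  (Z=0, X=0, Y=2, U=2, V=3, W=2) weight 1/1008
  (Z=0, X=0, Y=3, U=2, V=3, W=0) weight 1/1008
  (Z=0, X=0, Y=3, U=2, V=3, W=2) weight 1/1008
  (Z=0, X=1, Y=1, U=1, V=3, W=1) weight 1/1344
  (Z=0, X=1, Y=1, U=1, V=3, W=3) weight 1/1344
  … 40 more
Group by X:
  weight(X=0) = 59/1344
  weight(X=1) = 9/448
Total weight = 59/1344 + 9/448 = 43/672
P(X=0 | obs) = 59/1344 / 43/672 = 59/86
P(X=1 | obs) = 9/448 / 43/672 = 27/86

P(X=0) = 59/86, P(X=1) = 27/86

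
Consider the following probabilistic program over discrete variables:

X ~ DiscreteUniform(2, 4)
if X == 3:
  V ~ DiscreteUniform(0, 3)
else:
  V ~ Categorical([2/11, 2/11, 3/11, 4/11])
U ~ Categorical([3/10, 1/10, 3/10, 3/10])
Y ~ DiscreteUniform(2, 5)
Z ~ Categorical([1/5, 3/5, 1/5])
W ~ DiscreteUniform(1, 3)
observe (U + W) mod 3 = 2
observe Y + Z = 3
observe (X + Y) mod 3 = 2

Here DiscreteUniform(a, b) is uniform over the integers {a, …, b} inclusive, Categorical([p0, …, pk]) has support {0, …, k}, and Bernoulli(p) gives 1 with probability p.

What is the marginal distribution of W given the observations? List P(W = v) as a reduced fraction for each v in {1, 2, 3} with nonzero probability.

Enumerate traces; 32 have nonzero weight after conditioning:
  (X=2, V=0, U=0, Y=3, Z=0, W=2) weight 1/3300
  (X=2, V=0, U=1, Y=3, Z=0, W=1) weight 1/9900
  (X=2, V=0, U=2, Y=3, Z=0, W=3) weight 1/3300
  (X=2, V=0, U=3, Y=3, Z=0, W=2) weight 1/3300
  (X=2, V=1, U=0, Y=3, Z=0, W=2) weight 1/3300
  (X=2, V=1, U=1, Y=3, Z=0, W=1) weight 1/9900
  (X=2, V=1, U=2, Y=3, Z=0, W=3) weight 1/3300
  (X=2, V=1, U=3, Y=3, Z=0, W=2) weight 1/3300
  … 24 more
Group by W:
  weight(W=1) = 1/450
  weight(W=2) = 1/75
  weight(W=3) = 1/150
Total weight = 1/450 + 1/75 + 1/150 = 1/45
P(W=1 | obs) = 1/450 / 1/45 = 1/10
P(W=2 | obs) = 1/75 / 1/45 = 3/5
P(W=3 | obs) = 1/150 / 1/45 = 3/10

P(W=1) = 1/10, P(W=2) = 3/5, P(W=3) = 3/10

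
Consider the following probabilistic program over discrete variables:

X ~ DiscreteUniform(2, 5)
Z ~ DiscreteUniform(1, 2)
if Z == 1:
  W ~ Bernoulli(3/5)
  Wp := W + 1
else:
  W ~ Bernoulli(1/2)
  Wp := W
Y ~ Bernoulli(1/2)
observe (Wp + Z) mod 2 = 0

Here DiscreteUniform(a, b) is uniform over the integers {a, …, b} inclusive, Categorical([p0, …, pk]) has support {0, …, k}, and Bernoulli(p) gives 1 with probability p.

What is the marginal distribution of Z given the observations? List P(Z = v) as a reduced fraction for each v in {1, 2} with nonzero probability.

Enumerate traces; 16 have nonzero weight after conditioning:
  (X=2, Z=1, W=0, Y=0) weight 1/40
  (X=2, Z=1, W=0, Y=1) weight 1/40
  (X=2, Z=2, W=0, Y=0) weight 1/32
  (X=2, Z=2, W=0, Y=1) weight 1/32
  (X=3, Z=1, W=0, Y=0) weight 1/40
  (X=3, Z=1, W=0, Y=1) weight 1/40
  (X=3, Z=2, W=0, Y=0) weight 1/32
  (X=3, Z=2, W=0, Y=1) weight 1/32
  … 8 more
Group by Z:
  weight(Z=1) = 1/5
  weight(Z=2) = 1/4
Total weight = 1/5 + 1/4 = 9/20
P(Z=1 | obs) = 1/5 / 9/20 = 4/9
P(Z=2 | obs) = 1/4 / 9/20 = 5/9

P(Z=1) = 4/9, P(Z=2) = 5/9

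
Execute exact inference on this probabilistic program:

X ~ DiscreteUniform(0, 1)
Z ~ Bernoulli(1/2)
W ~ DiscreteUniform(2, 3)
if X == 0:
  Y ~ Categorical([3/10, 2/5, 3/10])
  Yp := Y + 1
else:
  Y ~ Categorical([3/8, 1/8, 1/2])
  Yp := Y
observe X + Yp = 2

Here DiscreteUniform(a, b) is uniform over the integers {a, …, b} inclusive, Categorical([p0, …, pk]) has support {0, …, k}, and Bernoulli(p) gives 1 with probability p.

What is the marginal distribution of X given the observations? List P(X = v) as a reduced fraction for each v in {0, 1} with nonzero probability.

Enumerate traces; 8 have nonzero weight after conditioning:
  (X=0, Z=0, W=2, Y=1) weight 1/20
  (X=0, Z=0, W=3, Y=1) weight 1/20
  (X=0, Z=1, W=2, Y=1) weight 1/20
  (X=0, Z=1, W=3, Y=1) weight 1/20
  (X=1, Z=0, W=2, Y=1) weight 1/64
  (X=1, Z=0, W=3, Y=1) weight 1/64
  (X=1, Z=1, W=2, Y=1) weight 1/64
  (X=1, Z=1, W=3, Y=1) weight 1/64
Group by X:
  weight(X=0) = 1/5
  weight(X=1) = 1/16
Total weight = 1/5 + 1/16 = 21/80
P(X=0 | obs) = 1/5 / 21/80 = 16/21
P(X=1 | obs) = 1/16 / 21/80 = 5/21

P(X=0) = 16/21, P(X=1) = 5/21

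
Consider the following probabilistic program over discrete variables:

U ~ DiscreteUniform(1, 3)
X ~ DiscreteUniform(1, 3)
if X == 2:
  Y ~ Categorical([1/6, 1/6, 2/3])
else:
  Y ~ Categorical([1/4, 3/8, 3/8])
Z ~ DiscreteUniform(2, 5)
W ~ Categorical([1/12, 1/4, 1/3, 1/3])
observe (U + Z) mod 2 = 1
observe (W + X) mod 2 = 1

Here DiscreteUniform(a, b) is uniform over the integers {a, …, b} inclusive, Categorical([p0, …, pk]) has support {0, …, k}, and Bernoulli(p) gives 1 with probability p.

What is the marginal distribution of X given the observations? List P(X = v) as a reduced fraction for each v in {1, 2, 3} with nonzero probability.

P(X=1) = 5/17, P(X=2) = 7/17, P(X=3) = 5/17

Enumerate traces; 108 have nonzero weight after conditioning:
  (U=1, X=1, Y=0, Z=2, W=0) weight 1/1728
  (U=1, X=1, Y=0, Z=2, W=2) weight 1/432
  (U=1, X=1, Y=0, Z=4, W=0) weight 1/1728
  (U=1, X=1, Y=0, Z=4, W=2) weight 1/432
  (U=1, X=1, Y=1, Z=2, W=0) weight 1/1152
  (U=1, X=1, Y=1, Z=2, W=2) weight 1/288
  (U=1, X=1, Y=1, Z=4, W=0) weight 1/1152
  (U=1, X=1, Y=1, Z=4, W=2) weight 1/288
  (U=1, X=2, Y=0, Z=2, W=1) weight 1/864
  (U=1, X=3, Y=0, Z=2, W=0) weight 1/1728
  … 98 more
Group by X:
  weight(X=1) = 5/72
  weight(X=2) = 7/72
  weight(X=3) = 5/72
Total weight = 5/72 + 7/72 + 5/72 = 17/72
P(X=1 | obs) = 5/72 / 17/72 = 5/17
P(X=2 | obs) = 7/72 / 17/72 = 7/17
P(X=3 | obs) = 5/72 / 17/72 = 5/17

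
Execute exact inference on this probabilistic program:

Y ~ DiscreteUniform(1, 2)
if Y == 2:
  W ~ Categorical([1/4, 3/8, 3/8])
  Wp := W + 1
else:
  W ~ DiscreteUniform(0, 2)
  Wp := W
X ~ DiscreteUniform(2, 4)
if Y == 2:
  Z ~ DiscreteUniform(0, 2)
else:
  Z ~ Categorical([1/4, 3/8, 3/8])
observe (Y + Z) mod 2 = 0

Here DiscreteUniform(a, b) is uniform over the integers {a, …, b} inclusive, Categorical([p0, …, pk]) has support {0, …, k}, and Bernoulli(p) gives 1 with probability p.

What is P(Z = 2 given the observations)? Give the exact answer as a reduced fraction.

Enumerate traces; 27 have nonzero weight after conditioning:
  (Y=1, W=0, X=2, Z=1) weight 1/48
  (Y=1, W=0, X=3, Z=1) weight 1/48
  (Y=1, W=0, X=4, Z=1) weight 1/48
  (Y=1, W=1, X=2, Z=1) weight 1/48
  (Y=1, W=1, X=3, Z=1) weight 1/48
  (Y=1, W=1, X=4, Z=1) weight 1/48
  (Y=1, W=2, X=2, Z=1) weight 1/48
  (Y=1, W=2, X=3, Z=1) weight 1/48
  (Y=2, W=0, X=2, Z=0) weight 1/72
  (Y=2, W=0, X=2, Z=2) weight 1/72
  … 17 more
Group by Z:
  weight(Z=0) = 1/6
  weight(Z=1) = 3/16
  weight(Z=2) = 1/6
Total weight = 1/6 + 3/16 + 1/6 = 25/48
P(Z=0 | obs) = 1/6 / 25/48 = 8/25
P(Z=1 | obs) = 3/16 / 25/48 = 9/25
P(Z=2 | obs) = 1/6 / 25/48 = 8/25

P(Z = 2 | obs) = 8/25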